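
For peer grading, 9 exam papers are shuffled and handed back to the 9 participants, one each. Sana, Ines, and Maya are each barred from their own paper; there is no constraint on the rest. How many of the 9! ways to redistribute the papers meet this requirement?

256320

Let A_j be the event that the j-th constrained one is fixed. By inclusion-exclusion over the 3 events:
Σ_{j=0}^{3} (-1)^j C(3,j)(9-j)!
= C(3,0)·9! - C(3,1)·8! + C(3,2)·7! - C(3,3)·6!
= 362880 - 120960 + 15120 - 720
= 256320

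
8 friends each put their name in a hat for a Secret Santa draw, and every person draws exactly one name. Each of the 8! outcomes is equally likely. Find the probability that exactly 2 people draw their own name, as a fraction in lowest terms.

53/288

Favorable outcomes: C(8,2)·!6 = 28·265 = 7420.
Total outcomes: 8! = 40320.
Probability = 7420/40320 = 53/288.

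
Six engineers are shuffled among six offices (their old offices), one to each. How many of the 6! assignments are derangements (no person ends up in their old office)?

Use !n = n·!(n-1) + (-1)^n.
!6 = 6·44 + 1 = 265

265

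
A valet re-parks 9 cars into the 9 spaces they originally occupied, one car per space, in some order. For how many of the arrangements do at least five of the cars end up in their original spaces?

Sum C(9,i)·!(9-i) for i = 5..9:
  i=5: C(9,5)·!4 = 126·9 = 1134
  i=6: C(9,6)·!3 = 84·2 = 168
  i=7: C(9,7)·!2 = 36·1 = 36
  i=8: C(9,8)·!1 = 9·0 = 0
  i=9: C(9,9)·!0 = 1·1 = 1
Total = 1339.

1339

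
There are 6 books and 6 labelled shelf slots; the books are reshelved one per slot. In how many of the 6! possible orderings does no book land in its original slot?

265

Use !n = n·!(n-1) + (-1)^n.
!6 = 6·44 + 1 = 265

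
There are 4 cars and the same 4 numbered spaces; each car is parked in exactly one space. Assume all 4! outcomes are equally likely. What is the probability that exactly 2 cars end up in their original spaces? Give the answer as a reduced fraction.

1/4

Favorable outcomes: C(4,2)·!2 = 6·1 = 6.
Total outcomes: 4! = 24.
Probability = 6/24 = 1/4.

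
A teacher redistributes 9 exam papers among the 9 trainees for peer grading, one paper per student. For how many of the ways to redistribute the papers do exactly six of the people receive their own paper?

168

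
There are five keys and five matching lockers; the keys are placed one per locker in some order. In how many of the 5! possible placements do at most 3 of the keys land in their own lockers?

Sum C(5,i)·!(5-i) for i = 0..3:
  i=0: C(5,0)·!5 = 1·44 = 44
  i=1: C(5,1)·!4 = 5·9 = 45
  i=2: C(5,2)·!3 = 10·2 = 20
  i=3: C(5,3)·!2 = 10·1 = 10
Total = 119.

119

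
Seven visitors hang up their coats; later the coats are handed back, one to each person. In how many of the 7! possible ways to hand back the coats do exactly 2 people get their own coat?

Choose which 2 of the 7 are fixed: C(7,2) = 21.
The other 5 form a derangement: !5 = 44.
Total: 21 × 44 = 924.

924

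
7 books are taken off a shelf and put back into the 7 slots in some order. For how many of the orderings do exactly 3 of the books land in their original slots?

315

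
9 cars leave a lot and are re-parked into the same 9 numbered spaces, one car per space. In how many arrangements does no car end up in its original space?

Recurrence: !9 = 8·(!8 + !7).
!9 = 8·(14833 + 1854) = 8·16687 = 133496

133496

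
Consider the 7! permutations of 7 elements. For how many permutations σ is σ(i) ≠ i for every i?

1854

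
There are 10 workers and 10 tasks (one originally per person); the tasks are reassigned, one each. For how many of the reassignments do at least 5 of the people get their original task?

13264

Sum C(10,i)·!(10-i) for i = 5..10:
  i=5: C(10,5)·!5 = 252·44 = 11088
  i=6: C(10,6)·!4 = 210·9 = 1890
  i=7: C(10,7)·!3 = 120·2 = 240
  i=8: C(10,8)·!2 = 45·1 = 45
  i=9: C(10,9)·!1 = 10·0 = 0
  i=10: C(10,10)·!0 = 1·1 = 1
Total = 13264.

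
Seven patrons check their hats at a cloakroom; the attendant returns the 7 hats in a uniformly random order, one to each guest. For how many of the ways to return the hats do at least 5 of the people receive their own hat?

22

Sum C(7,i)·!(7-i) for i = 5..7:
  i=5: C(7,5)·!2 = 21·1 = 21
  i=6: C(7,6)·!1 = 7·0 = 0
  i=7: C(7,7)·!0 = 1·1 = 1
Total = 22.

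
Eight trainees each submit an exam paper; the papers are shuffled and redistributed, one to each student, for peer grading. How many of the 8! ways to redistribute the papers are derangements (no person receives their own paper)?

Use !n = (n-1)(!(n-1) + !(n-2)).
!8 = 7·(1854 + 265) = 7·2119 = 14833

14833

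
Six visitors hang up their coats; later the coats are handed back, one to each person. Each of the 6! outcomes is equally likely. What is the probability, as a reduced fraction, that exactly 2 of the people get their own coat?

Favorable outcomes: C(6,2)·!4 = 15·9 = 135.
Total outcomes: 6! = 720.
Probability = 135/720 = 3/16.

3/16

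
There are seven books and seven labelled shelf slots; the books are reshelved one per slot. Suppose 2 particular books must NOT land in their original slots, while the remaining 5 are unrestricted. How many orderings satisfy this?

3720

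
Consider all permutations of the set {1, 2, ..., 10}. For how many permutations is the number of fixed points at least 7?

286

# with exactly i fixed is C(10,i)·!(10-i); sum over i=7..10:
  i=7: C(10,7)·!3 = 120·2 = 240
  i=8: C(10,8)·!2 = 45·1 = 45
  i=9: C(10,9)·!1 = 10·0 = 0
  i=10: C(10,10)·!0 = 1·1 = 1
Total = 286.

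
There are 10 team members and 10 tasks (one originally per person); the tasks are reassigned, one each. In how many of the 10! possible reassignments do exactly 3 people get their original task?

222480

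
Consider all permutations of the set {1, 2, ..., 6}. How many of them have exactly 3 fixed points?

40

Pick the 3 fixed positions: C(6,3) = 20 ways.
The remaining 3 must be deranged: !3 = 2.
Total: 20 × 2 = 40.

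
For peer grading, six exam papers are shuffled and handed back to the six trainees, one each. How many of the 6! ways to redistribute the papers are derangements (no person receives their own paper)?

265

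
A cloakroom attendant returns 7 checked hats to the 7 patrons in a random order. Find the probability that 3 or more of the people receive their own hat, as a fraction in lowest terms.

407/5040

Favorable outcomes: Σ_{i≥3} C(7,i)·!(7-i) = 35·9 + 35·2 + 21·1 + 7·0 + 1·1 = 407.
Total outcomes: 7! = 5040.
Probability = 407/5040 = 407/5040.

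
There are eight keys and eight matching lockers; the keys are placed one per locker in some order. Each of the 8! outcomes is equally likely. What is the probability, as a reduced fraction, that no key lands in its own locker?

Favorable outcomes: !8 = 14833.
Total outcomes: 8! = 40320.
Probability = 14833/40320 = 2119/5760.

2119/5760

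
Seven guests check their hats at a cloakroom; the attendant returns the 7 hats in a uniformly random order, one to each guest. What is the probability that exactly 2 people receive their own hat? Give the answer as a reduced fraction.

Favorable outcomes: C(7,2)·!5 = 21·44 = 924.
Total outcomes: 7! = 5040.
Probability = 924/5040 = 11/60.

11/60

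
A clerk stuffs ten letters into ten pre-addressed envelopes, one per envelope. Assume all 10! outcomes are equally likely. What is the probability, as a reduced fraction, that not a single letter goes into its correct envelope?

16481/44800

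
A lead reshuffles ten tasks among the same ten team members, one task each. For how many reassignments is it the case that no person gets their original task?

1334961

The subfactorial !10 = [10!/e] (nearest integer).
10! = 3628800, and 3628800/e ≈ 1334960.92, so !10 = 1334961.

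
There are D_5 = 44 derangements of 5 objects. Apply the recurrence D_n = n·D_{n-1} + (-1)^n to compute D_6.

265

D_6 = 6·44 + 1 = 265.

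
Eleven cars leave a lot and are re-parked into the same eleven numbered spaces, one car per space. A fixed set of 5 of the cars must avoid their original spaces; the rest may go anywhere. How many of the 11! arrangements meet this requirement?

Inclusion-exclusion on the 5 forbidden self-matches:
Σ_{j=0}^{5} (-1)^j C(5,j)(11-j)!
= C(5,0)·11! - C(5,1)·10! + C(5,2)·9! - C(5,3)·8! + C(5,4)·7! - C(5,5)·6!
= 39916800 - 18144000 + 3628800 - 403200 + 25200 - 720
= 25022880

25022880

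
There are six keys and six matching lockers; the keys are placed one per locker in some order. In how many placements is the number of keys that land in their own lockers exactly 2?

135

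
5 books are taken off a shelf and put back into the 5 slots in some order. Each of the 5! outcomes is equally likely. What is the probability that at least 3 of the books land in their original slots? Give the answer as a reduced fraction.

Favorable outcomes: Σ_{i≥3} C(5,i)·!(5-i) = 10·1 + 5·0 + 1·1 = 11.
Total outcomes: 5! = 120.
Probability = 11/120 = 11/120.

11/120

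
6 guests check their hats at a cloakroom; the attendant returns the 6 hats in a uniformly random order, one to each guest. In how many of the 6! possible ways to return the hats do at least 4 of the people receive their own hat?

Sum C(6,i)·!(6-i) for i = 4..6:
  i=4: C(6,4)·!2 = 15·1 = 15
  i=5: C(6,5)·!1 = 6·0 = 0
  i=6: C(6,6)·!0 = 1·1 = 1
Total = 16.

16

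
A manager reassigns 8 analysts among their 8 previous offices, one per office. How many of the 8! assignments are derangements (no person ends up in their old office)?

The subfactorial !8 = [8!/e] (nearest integer).
8! = 40320, and 40320/e ≈ 14832.90, so !8 = 14833.

14833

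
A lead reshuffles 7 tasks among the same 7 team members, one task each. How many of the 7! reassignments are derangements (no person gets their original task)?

1854

Use !n = n·!(n-1) + (-1)^n.
!7 = 7·265 - 1 = 1854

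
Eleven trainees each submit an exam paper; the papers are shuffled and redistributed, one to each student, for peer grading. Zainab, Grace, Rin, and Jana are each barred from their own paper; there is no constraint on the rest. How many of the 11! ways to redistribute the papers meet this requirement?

Let A_j be the event that the j-th constrained one is fixed. By inclusion-exclusion over the 4 events:
Σ_{j=0}^{4} (-1)^j C(4,j)(11-j)!
= C(4,0)·11! - C(4,1)·10! + C(4,2)·9! - C(4,3)·8! + C(4,4)·7!
= 39916800 - 14515200 + 2177280 - 161280 + 5040
= 27422640

27422640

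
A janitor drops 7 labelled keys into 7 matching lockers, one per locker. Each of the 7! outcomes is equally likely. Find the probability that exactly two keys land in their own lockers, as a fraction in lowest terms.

Favorable outcomes: C(7,2)·!5 = 21·44 = 924.
Total outcomes: 7! = 5040.
Probability = 924/5040 = 11/60.

11/60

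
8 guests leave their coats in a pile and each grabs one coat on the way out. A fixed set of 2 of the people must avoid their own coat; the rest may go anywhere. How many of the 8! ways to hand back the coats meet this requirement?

Inclusion-exclusion on the 2 forbidden self-matches:
Σ_{j=0}^{2} (-1)^j C(2,j)(8-j)!
= C(2,0)·8! - C(2,1)·7! + C(2,2)·6!
= 40320 - 10080 + 720
= 30960

30960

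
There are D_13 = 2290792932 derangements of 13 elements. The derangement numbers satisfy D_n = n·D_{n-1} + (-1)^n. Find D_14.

D_14 = 14·2290792932 + 1 = 32071101049.

32071101049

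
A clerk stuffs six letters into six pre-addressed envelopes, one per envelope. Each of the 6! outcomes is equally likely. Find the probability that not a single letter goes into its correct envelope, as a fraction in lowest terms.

Favorable outcomes: !6 = 265.
Total outcomes: 6! = 720.
Probability = 265/720 = 53/144.

53/144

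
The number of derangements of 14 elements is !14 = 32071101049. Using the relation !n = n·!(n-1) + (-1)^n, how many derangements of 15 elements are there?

!15 = 15·32071101049 - 1 = 481066515734.

481066515734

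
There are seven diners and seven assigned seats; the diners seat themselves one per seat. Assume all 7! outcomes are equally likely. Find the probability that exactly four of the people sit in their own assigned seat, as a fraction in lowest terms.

1/72

Favorable outcomes: C(7,4)·!3 = 35·2 = 70.
Total outcomes: 7! = 5040.
Probability = 70/5040 = 1/72.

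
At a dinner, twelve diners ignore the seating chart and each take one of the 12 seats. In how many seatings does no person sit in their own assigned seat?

176214841

The number of derangements of 12 is !12 = Σ_{k=0}^{12} (-1)^k·12!/k!
= 12! - 12!/1! + 12!/2! - 12!/3! + 12!/4! - 12!/5! + 12!/6! - 12!/7! + 12!/8! - 12!/9! + 12!/10! - 12!/11! + 12!/12!
= 479001600 - 479001600 + 239500800 - 79833600 + 19958400 - 3991680 + 665280 - 95040 + 11880 - 1320 + 132 - 12 + 1
= 176214841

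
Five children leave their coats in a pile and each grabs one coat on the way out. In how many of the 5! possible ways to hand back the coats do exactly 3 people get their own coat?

Choose which 3 of the 5 are fixed: C(5,3) = 10.
The other 2 form a derangement: !2 = 1.
Total: 10 × 1 = 10.

10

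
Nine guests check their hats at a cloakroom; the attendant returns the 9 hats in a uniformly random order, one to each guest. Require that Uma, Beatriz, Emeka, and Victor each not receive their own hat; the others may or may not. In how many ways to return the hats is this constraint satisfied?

229080

Inclusion-exclusion on the 4 forbidden self-matches:
Σ_{j=0}^{4} (-1)^j C(4,j)(9-j)!
= C(4,0)·9! - C(4,1)·8! + C(4,2)·7! - C(4,3)·6! + C(4,4)·5!
= 362880 - 161280 + 30240 - 2880 + 120
= 229080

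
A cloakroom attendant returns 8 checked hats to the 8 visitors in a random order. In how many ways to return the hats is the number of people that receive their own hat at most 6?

40319

# with exactly i fixed is C(8,i)·!(8-i); sum over i=0..6:
  i=0: C(8,0)·!8 = 1·14833 = 14833
  i=1: C(8,1)·!7 = 8·1854 = 14832
  i=2: C(8,2)·!6 = 28·265 = 7420
  i=3: C(8,3)·!5 = 56·44 = 2464
  i=4: C(8,4)·!4 = 70·9 = 630
  i=5: C(8,5)·!3 = 56·2 = 112
  i=6: C(8,6)·!2 = 28·1 = 28
Total = 40319.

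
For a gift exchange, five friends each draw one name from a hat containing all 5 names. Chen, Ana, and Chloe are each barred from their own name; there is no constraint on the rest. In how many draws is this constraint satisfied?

64

Inclusion-exclusion on the 3 forbidden self-matches:
Σ_{j=0}^{3} (-1)^j C(3,j)(5-j)!
= C(3,0)·5! - C(3,1)·4! + C(3,2)·3! - C(3,3)·2!
= 120 - 72 + 18 - 2
= 64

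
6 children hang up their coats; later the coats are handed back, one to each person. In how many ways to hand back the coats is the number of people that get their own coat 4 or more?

# with exactly i fixed is C(6,i)·!(6-i); sum over i=4..6:
  i=4: C(6,4)·!2 = 15·1 = 15
  i=5: C(6,5)·!1 = 6·0 = 0
  i=6: C(6,6)·!0 = 1·1 = 1
Total = 16.

16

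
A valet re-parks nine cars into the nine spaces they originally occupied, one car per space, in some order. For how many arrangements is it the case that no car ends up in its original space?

133496

The subfactorial !9 = [9!/e] (nearest integer).
9! = 362880, and 362880/e ≈ 133496.09, so !9 = 133496.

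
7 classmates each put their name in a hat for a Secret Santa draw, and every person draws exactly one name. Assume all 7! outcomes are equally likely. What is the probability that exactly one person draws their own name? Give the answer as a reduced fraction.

Favorable outcomes: C(7,1)·!6 = 7·265 = 1855.
Total outcomes: 7! = 5040.
Probability = 1855/5040 = 53/144.

53/144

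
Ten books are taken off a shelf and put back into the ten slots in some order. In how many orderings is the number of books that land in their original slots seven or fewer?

Sum C(10,i)·!(10-i) for i = 0..7:
  i=0: C(10,0)·!10 = 1·1334961 = 1334961
  i=1: C(10,1)·!9 = 10·133496 = 1334960
  i=2: C(10,2)·!8 = 45·14833 = 667485
  i=3: C(10,3)·!7 = 120·1854 = 222480
  i=4: C(10,4)·!6 = 210·265 = 55650
  i=5: C(10,5)·!5 = 252·44 = 11088
  i=6: C(10,6)·!4 = 210·9 = 1890
  i=7: C(10,7)·!3 = 120·2 = 240
Total = 3628754.

3628754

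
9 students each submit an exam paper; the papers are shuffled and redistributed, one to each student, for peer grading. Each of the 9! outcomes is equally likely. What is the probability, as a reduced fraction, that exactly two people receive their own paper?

103/560

Favorable outcomes: C(9,2)·!7 = 36·1854 = 66744.
Total outcomes: 9! = 362880.
Probability = 66744/362880 = 103/560.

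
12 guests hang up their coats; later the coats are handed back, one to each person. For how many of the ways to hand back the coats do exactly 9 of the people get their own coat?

Pick the 9 fixed positions: C(12,9) = 220 ways.
The remaining 3 must be deranged: !3 = 2.
Total: 220 × 2 = 440.

440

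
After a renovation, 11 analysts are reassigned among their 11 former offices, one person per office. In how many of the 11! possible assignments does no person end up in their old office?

The subfactorial !11 = [11!/e] (nearest integer).
11! = 39916800, and 39916800/e ≈ 14684570.08, so !11 = 14684570.

14684570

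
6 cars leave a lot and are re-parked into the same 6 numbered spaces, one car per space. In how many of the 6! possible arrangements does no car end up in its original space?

Recurrence: !6 = 6·!5 + (-1)^6.
!6 = 6·44 + 1 = 265

265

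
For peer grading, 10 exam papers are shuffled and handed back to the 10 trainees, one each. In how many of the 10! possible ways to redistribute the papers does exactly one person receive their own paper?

Choose which one of the 10 is fixed: C(10,1) = 10.
The other 9 form a derangement: !9 = 133496.
Total: 10 × 133496 = 1334960.

1334960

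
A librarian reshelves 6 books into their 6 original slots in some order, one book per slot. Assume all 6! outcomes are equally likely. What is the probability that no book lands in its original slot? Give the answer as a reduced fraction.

53/144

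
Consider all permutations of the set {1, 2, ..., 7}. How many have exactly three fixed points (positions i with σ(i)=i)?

315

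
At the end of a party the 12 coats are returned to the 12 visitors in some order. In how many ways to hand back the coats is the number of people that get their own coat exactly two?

88107426

Pick the 2 fixed positions: C(12,2) = 66 ways.
The remaining 10 must be deranged: !10 = 1334961.
Total: 66 × 1334961 = 88107426.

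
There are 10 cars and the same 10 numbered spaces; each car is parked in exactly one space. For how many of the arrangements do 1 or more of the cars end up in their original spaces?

2293839

Sum C(10,i)·!(10-i) for i = 1..10:
  i=1: C(10,1)·!9 = 10·133496 = 1334960
  i=2: C(10,2)·!8 = 45·14833 = 667485
  i=3: C(10,3)·!7 = 120·1854 = 222480
  i=4: C(10,4)·!6 = 210·265 = 55650
  i=5: C(10,5)·!5 = 252·44 = 11088
  i=6: C(10,6)·!4 = 210·9 = 1890
  i=7: C(10,7)·!3 = 120·2 = 240
  i=8: C(10,8)·!2 = 45·1 = 45
  i=9: C(10,9)·!1 = 10·0 = 0
  i=10: C(10,10)·!0 = 1·1 = 1
Total = 2293839.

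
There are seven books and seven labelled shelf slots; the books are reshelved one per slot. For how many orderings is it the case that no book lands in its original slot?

1854

!7 is the nearest integer to 7!/e.
7! = 5040, and 5040/e ≈ 1854.11, so !7 = 1854.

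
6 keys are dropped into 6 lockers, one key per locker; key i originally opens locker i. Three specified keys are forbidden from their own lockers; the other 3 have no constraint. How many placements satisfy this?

426

Let A_j be the event that the j-th constrained one is fixed. By inclusion-exclusion over the 3 events:
Σ_{j=0}^{3} (-1)^j C(3,j)(6-j)!
= C(3,0)·6! - C(3,1)·5! + C(3,2)·4! - C(3,3)·3!
= 720 - 360 + 72 - 6
= 426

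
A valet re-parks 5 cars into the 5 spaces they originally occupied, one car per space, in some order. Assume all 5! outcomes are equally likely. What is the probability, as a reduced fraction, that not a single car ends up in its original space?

11/30

Favorable outcomes: !5 = 44.
Total outcomes: 5! = 120.
Probability = 44/120 = 11/30.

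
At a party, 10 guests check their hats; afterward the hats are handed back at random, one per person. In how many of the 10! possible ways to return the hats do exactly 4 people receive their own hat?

55650

Pick the 4 fixed positions: C(10,4) = 210 ways.
The other 6 form a derangement: !6 = 265.
Total: 210 × 265 = 55650.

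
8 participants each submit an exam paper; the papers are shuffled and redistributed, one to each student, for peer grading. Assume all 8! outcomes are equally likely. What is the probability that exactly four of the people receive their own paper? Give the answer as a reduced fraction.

Favorable outcomes: C(8,4)·!4 = 70·9 = 630.
Total outcomes: 8! = 40320.
Probability = 630/40320 = 1/64.

1/64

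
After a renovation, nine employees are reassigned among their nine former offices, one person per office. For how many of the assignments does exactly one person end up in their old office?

133497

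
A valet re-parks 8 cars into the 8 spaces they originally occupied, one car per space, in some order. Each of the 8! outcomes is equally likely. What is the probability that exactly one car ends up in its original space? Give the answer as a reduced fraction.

Favorable outcomes: C(8,1)·!7 = 8·1854 = 14832.
Total outcomes: 8! = 40320.
Probability = 14832/40320 = 103/280.

103/280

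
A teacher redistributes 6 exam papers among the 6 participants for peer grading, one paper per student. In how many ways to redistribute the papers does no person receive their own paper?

!6 is the nearest integer to 6!/e.
6! = 720, and 720/e ≈ 264.87, so !6 = 265.

265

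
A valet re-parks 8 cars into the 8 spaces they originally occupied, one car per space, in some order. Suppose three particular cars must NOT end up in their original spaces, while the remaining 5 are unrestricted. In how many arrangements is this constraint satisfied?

27240

Inclusion-exclusion on the 3 forbidden self-matches:
Σ_{j=0}^{3} (-1)^j C(3,j)(8-j)!
= C(3,0)·8! - C(3,1)·7! + C(3,2)·6! - C(3,3)·5!
= 40320 - 15120 + 2160 - 120
= 27240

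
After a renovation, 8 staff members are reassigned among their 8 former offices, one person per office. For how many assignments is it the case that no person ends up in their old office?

By inclusion-exclusion, !8 = Σ (-1)^k · 8!/k! for k=0..8
= 8! - 8!/1! + 8!/2! - 8!/3! + 8!/4! - 8!/5! + 8!/6! - 8!/7! + 8!/8!
= 40320 - 40320 + 20160 - 6720 + 1680 - 336 + 56 - 8 + 1
= 14833

14833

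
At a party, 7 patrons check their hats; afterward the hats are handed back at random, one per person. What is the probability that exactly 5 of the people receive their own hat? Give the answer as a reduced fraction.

Favorable outcomes: C(7,5)·!2 = 21·1 = 21.
Total outcomes: 7! = 5040.
Probability = 21/5040 = 1/240.

1/240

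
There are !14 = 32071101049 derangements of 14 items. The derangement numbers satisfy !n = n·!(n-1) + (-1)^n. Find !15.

481066515734

!15 = 15·32071101049 - 1 = 481066515734.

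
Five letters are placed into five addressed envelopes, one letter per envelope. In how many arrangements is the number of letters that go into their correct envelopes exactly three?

Choose which 3 of the 5 are fixed: C(5,3) = 10.
The other 2 form a derangement: !2 = 1.
Total: 10 × 1 = 10.

10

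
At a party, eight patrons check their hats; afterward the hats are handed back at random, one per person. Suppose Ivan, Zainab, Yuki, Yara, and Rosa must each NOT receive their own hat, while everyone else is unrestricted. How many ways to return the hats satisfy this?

21234

Inclusion-exclusion on the 5 forbidden self-matches:
Σ_{j=0}^{5} (-1)^j C(5,j)(8-j)!
= C(5,0)·8! - C(5,1)·7! + C(5,2)·6! - C(5,3)·5! + C(5,4)·4! - C(5,5)·3!
= 40320 - 25200 + 7200 - 1200 + 120 - 6
= 21234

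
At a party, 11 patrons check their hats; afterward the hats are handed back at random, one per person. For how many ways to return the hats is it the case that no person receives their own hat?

14684570

Use !n = n·!(n-1) + (-1)^n.
!11 = 11·1334961 - 1 = 14684570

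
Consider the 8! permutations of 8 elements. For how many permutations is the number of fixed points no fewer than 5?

141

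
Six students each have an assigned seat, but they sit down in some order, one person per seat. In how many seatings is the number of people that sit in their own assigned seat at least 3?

56

# with exactly i fixed is C(6,i)·!(6-i); sum over i=3..6:
  i=3: C(6,3)·!3 = 20·2 = 40
  i=4: C(6,4)·!2 = 15·1 = 15
  i=5: C(6,5)·!1 = 6·0 = 0
  i=6: C(6,6)·!0 = 1·1 = 1
Total = 56.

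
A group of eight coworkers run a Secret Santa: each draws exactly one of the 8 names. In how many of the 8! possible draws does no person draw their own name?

14833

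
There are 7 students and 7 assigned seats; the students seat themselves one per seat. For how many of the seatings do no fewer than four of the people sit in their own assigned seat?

92

Sum C(7,i)·!(7-i) for i = 4..7:
  i=4: C(7,4)·!3 = 35·2 = 70
  i=5: C(7,5)·!2 = 21·1 = 21
  i=6: C(7,6)·!1 = 7·0 = 0
  i=7: C(7,7)·!0 = 1·1 = 1
Total = 92.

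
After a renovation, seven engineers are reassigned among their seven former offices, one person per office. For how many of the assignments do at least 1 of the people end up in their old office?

Sum C(7,i)·!(7-i) for i = 1..7:
  i=1: C(7,1)·!6 = 7·265 = 1855
  i=2: C(7,2)·!5 = 21·44 = 924
  i=3: C(7,3)·!4 = 35·9 = 315
  i=4: C(7,4)·!3 = 35·2 = 70
  i=5: C(7,5)·!2 = 21·1 = 21
  i=6: C(7,6)·!1 = 7·0 = 0
  i=7: C(7,7)·!0 = 1·1 = 1
Total = 3186.

3186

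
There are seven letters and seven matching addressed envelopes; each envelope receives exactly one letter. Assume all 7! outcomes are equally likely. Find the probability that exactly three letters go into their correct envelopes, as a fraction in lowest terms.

1/16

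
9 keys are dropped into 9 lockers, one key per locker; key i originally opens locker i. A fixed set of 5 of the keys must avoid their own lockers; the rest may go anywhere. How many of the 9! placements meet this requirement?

Let A_j be the event that the j-th constrained one is fixed. By inclusion-exclusion over the 5 events:
Σ_{j=0}^{5} (-1)^j C(5,j)(9-j)!
= C(5,0)·9! - C(5,1)·8! + C(5,2)·7! - C(5,3)·6! + C(5,4)·5! - C(5,5)·4!
= 362880 - 201600 + 50400 - 7200 + 600 - 24
= 205056

205056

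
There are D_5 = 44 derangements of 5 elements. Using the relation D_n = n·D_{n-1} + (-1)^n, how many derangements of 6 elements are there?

265

D_6 = 6·44 + 1 = 265.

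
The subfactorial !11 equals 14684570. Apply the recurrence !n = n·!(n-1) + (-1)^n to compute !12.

176214841

!12 = 12·14684570 + 1 = 176214841.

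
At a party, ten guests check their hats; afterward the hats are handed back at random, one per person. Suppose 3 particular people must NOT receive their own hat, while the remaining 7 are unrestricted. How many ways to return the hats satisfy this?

2656080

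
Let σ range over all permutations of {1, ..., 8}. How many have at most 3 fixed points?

Sum C(8,i)·!(8-i) for i = 0..3:
  i=0: C(8,0)·!8 = 1·14833 = 14833
  i=1: C(8,1)·!7 = 8·1854 = 14832
  i=2: C(8,2)·!6 = 28·265 = 7420
  i=3: C(8,3)·!5 = 56·44 = 2464
Total = 39549.

39549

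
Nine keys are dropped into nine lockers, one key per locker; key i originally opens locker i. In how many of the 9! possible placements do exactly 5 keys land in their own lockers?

1134

Pick the 5 fixed positions: C(9,5) = 126 ways.
The other 4 form a derangement: !4 = 9.
Total: 126 × 9 = 1134.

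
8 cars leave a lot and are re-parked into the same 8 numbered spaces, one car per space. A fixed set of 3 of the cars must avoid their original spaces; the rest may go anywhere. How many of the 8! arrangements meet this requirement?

27240

Inclusion-exclusion on the 3 forbidden self-matches:
Σ_{j=0}^{3} (-1)^j C(3,j)(8-j)!
= C(3,0)·8! - C(3,1)·7! + C(3,2)·6! - C(3,3)·5!
= 40320 - 15120 + 2160 - 120
= 27240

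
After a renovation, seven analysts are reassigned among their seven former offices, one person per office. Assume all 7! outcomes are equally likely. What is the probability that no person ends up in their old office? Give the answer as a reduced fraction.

103/280

Favorable outcomes: !7 = 1854.
Total outcomes: 7! = 5040.
Probability = 1854/5040 = 103/280.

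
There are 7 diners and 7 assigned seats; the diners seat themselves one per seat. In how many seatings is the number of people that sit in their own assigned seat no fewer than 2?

Sum C(7,i)·!(7-i) for i = 2..7:
  i=2: C(7,2)·!5 = 21·44 = 924
  i=3: C(7,3)·!4 = 35·9 = 315
  i=4: C(7,4)·!3 = 35·2 = 70
  i=5: C(7,5)·!2 = 21·1 = 21
  i=6: C(7,6)·!1 = 7·0 = 0
  i=7: C(7,7)·!0 = 1·1 = 1
Total = 1331.

1331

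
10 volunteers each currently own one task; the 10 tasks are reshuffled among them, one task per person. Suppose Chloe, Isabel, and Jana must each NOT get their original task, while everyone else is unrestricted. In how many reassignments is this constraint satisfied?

2656080

Inclusion-exclusion on the 3 forbidden self-matches:
Σ_{j=0}^{3} (-1)^j C(3,j)(10-j)!
= C(3,0)·10! - C(3,1)·9! + C(3,2)·8! - C(3,3)·7!
= 3628800 - 1088640 + 120960 - 5040
= 2656080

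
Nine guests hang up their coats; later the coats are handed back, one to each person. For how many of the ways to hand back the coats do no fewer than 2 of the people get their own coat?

95887

# with exactly i fixed is C(9,i)·!(9-i); sum over i=2..9:
  i=2: C(9,2)·!7 = 36·1854 = 66744
  i=3: C(9,3)·!6 = 84·265 = 22260
  i=4: C(9,4)·!5 = 126·44 = 5544
  i=5: C(9,5)·!4 = 126·9 = 1134
  i=6: C(9,6)·!3 = 84·2 = 168
  i=7: C(9,7)·!2 = 36·1 = 36
  i=8: C(9,8)·!1 = 9·0 = 0
  i=9: C(9,9)·!0 = 1·1 = 1
Total = 95887.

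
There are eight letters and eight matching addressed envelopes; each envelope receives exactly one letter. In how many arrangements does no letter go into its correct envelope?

14833

!8 = 8! · Σ_{k=0}^{8} (-1)^k/k!
= 8! - 8!/1! + 8!/2! - 8!/3! + 8!/4! - 8!/5! + 8!/6! - 8!/7! + 8!/8!
= 40320 - 40320 + 20160 - 6720 + 1680 - 336 + 56 - 8 + 1
= 14833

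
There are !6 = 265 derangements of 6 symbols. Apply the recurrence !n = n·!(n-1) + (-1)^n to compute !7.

!7 = 7·265 - 1 = 1854.

1854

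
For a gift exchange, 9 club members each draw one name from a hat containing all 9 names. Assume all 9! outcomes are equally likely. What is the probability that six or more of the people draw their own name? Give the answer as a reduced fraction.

41/72576

Favorable outcomes: Σ_{i≥6} C(9,i)·!(9-i) = 84·2 + 36·1 + 9·0 + 1·1 = 205.
Total outcomes: 9! = 362880.
Probability = 205/362880 = 41/72576.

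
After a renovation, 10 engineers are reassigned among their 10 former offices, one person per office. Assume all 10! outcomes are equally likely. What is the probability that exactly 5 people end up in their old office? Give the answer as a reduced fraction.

Favorable outcomes: C(10,5)·!5 = 252·44 = 11088.
Total outcomes: 10! = 3628800.
Probability = 11088/3628800 = 11/3600.

11/3600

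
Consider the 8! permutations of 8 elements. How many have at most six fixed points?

# with exactly i fixed is C(8,i)·!(8-i); sum over i=0..6:
  i=0: C(8,0)·!8 = 1·14833 = 14833
  i=1: C(8,1)·!7 = 8·1854 = 14832
  i=2: C(8,2)·!6 = 28·265 = 7420
  i=3: C(8,3)·!5 = 56·44 = 2464
  i=4: C(8,4)·!4 = 70·9 = 630
  i=5: C(8,5)·!3 = 56·2 = 112
  i=6: C(8,6)·!2 = 28·1 = 28
Total = 40319.

40319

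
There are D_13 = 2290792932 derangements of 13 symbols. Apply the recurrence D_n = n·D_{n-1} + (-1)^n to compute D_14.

D_14 = 14·2290792932 + 1 = 32071101049.

32071101049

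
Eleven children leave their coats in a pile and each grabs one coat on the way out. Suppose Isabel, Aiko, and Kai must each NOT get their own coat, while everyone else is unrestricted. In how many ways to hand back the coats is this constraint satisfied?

30078720

Inclusion-exclusion on the 3 forbidden self-matches:
Σ_{j=0}^{3} (-1)^j C(3,j)(11-j)!
= C(3,0)·11! - C(3,1)·10! + C(3,2)·9! - C(3,3)·8!
= 39916800 - 10886400 + 1088640 - 40320
= 30078720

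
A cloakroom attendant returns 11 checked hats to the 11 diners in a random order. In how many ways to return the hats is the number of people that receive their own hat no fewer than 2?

Sum C(11,i)·!(11-i) for i = 2..11:
  i=2: C(11,2)·!9 = 55·133496 = 7342280
  i=3: C(11,3)·!8 = 165·14833 = 2447445
  i=4: C(11,4)·!7 = 330·1854 = 611820
  i=5: C(11,5)·!6 = 462·265 = 122430
  i=6: C(11,6)·!5 = 462·44 = 20328
  i=7: C(11,7)·!4 = 330·9 = 2970
  i=8: C(11,8)·!3 = 165·2 = 330
  i=9: C(11,9)·!2 = 55·1 = 55
  i=10: C(11,10)·!1 = 11·0 = 0
  i=11: C(11,11)·!0 = 1·1 = 1
Total = 10547659.

10547659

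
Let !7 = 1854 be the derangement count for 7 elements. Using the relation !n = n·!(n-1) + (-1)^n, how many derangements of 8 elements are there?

14833

!8 = 8·1854 + 1 = 14833.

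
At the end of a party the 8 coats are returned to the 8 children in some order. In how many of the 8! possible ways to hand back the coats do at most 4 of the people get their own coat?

# with exactly i fixed is C(8,i)·!(8-i); sum over i=0..4:
  i=0: C(8,0)·!8 = 1·14833 = 14833
  i=1: C(8,1)·!7 = 8·1854 = 14832
  i=2: C(8,2)·!6 = 28·265 = 7420
  i=3: C(8,3)·!5 = 56·44 = 2464
  i=4: C(8,4)·!4 = 70·9 = 630
Total = 40179.

40179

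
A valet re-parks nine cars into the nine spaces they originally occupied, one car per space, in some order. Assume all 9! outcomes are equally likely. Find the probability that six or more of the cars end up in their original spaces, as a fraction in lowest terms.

41/72576

Favorable outcomes: Σ_{i≥6} C(9,i)·!(9-i) = 84·2 + 36·1 + 9·0 + 1·1 = 205.
Total outcomes: 9! = 362880.
Probability = 205/362880 = 41/72576.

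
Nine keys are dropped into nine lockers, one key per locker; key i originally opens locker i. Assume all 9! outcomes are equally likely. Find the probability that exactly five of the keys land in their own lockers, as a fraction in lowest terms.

1/320

Favorable outcomes: C(9,5)·!4 = 126·9 = 1134.
Total outcomes: 9! = 362880.
Probability = 1134/362880 = 1/320.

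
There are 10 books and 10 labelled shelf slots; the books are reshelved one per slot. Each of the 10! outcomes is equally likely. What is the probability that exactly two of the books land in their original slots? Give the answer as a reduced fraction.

Favorable outcomes: C(10,2)·!8 = 45·14833 = 667485.
Total outcomes: 10! = 3628800.
Probability = 667485/3628800 = 2119/11520.

2119/11520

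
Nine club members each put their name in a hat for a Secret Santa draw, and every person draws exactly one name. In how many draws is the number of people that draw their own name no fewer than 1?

229384

# with exactly i fixed is C(9,i)·!(9-i); sum over i=1..9:
  i=1: C(9,1)·!8 = 9·14833 = 133497
  i=2: C(9,2)·!7 = 36·1854 = 66744
  i=3: C(9,3)·!6 = 84·265 = 22260
  i=4: C(9,4)·!5 = 126·44 = 5544
  i=5: C(9,5)·!4 = 126·9 = 1134
  i=6: C(9,6)·!3 = 84·2 = 168
  i=7: C(9,7)·!2 = 36·1 = 36
  i=8: C(9,8)·!1 = 9·0 = 0
  i=9: C(9,9)·!0 = 1·1 = 1
Total = 229384.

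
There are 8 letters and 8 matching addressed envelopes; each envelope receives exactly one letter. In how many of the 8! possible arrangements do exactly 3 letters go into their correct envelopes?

2464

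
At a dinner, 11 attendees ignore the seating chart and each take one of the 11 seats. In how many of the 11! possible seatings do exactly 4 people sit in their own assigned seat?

Choose which 4 of the 11 are fixed: C(11,4) = 330.
The remaining 7 must be deranged: !7 = 1854.
Total: 330 × 1854 = 611820.

611820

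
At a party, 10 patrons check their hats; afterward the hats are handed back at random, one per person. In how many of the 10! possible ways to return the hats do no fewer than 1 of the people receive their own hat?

2293839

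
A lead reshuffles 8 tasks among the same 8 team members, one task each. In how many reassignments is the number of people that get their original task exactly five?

112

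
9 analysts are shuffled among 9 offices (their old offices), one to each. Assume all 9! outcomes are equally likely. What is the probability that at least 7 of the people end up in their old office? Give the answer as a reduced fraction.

37/362880

Favorable outcomes: Σ_{i≥7} C(9,i)·!(9-i) = 36·1 + 9·0 + 1·1 = 37.
Total outcomes: 9! = 362880.
Probability = 37/362880 = 37/362880.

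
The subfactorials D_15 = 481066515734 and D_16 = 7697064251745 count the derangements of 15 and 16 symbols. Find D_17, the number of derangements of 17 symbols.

D_17 = (17-1)·(D_16 + D_15) = 16·(7697064251745 + 481066515734) = 16·8178130767479 = 130850092279664.

130850092279664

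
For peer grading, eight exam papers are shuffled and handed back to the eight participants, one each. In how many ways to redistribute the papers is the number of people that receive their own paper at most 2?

Sum C(8,i)·!(8-i) for i = 0..2:
  i=0: C(8,0)·!8 = 1·14833 = 14833
  i=1: C(8,1)·!7 = 8·1854 = 14832
  i=2: C(8,2)·!6 = 28·265 = 7420
Total = 37085.

37085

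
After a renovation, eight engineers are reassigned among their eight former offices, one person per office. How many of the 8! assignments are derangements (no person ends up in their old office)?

By inclusion-exclusion, !8 = Σ (-1)^k · 8!/k! for k=0..8
= 8! - 8!/1! + 8!/2! - 8!/3! + 8!/4! - 8!/5! + 8!/6! - 8!/7! + 8!/8!
= 40320 - 40320 + 20160 - 6720 + 1680 - 336 + 56 - 8 + 1
= 14833

14833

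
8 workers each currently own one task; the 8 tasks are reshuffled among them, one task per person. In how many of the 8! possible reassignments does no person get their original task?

Use !n = n·!(n-1) + (-1)^n.
!8 = 8·1854 + 1 = 14833

14833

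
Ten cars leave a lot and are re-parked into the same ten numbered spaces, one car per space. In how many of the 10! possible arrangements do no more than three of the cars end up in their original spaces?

Sum C(10,i)·!(10-i) for i = 0..3:
  i=0: C(10,0)·!10 = 1·1334961 = 1334961
  i=1: C(10,1)·!9 = 10·133496 = 1334960
  i=2: C(10,2)·!8 = 45·14833 = 667485
  i=3: C(10,3)·!7 = 120·1854 = 222480
Total = 3559886.

3559886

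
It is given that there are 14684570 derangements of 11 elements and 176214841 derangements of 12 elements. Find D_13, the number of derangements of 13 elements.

D_13 = (13-1)·(D_12 + D_11) = 12·(176214841 + 14684570) = 12·190899411 = 2290792932.

2290792932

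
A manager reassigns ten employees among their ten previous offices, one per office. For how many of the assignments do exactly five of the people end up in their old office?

11088

Choose which 5 of the 10 are fixed: C(10,5) = 252.
The remaining 5 must be deranged: !5 = 44.
Total: 252 × 44 = 11088.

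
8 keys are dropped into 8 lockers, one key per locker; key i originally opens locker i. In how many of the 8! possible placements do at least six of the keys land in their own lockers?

Sum C(8,i)·!(8-i) for i = 6..8:
  i=6: C(8,6)·!2 = 28·1 = 28
  i=7: C(8,7)·!1 = 8·0 = 0
  i=8: C(8,8)·!0 = 1·1 = 1
Total = 29.

29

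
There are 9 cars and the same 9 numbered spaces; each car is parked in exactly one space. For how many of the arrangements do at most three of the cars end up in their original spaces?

# with exactly i fixed is C(9,i)·!(9-i); sum over i=0..3:
  i=0: C(9,0)·!9 = 1·133496 = 133496
  i=1: C(9,1)·!8 = 9·14833 = 133497
  i=2: C(9,2)·!7 = 36·1854 = 66744
  i=3: C(9,3)·!6 = 84·265 = 22260
Total = 355997.

355997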